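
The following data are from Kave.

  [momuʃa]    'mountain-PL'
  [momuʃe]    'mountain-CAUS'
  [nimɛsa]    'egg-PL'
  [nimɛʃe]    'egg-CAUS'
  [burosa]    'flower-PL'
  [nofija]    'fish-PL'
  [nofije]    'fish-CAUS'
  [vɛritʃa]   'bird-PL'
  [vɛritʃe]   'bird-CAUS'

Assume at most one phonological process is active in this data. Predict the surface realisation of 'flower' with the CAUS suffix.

[buroʃe]

The root 'egg' surfaces as [nimɛsa] and [nimɛʃe], with a stem-final [s] ~ [ʃ] alternation.
But 'mountain' keeps [ʃ] in both environments ([momuʃa], [momuʃe]), so there is no rule changing /ʃ/ to [s] before the PL suffix.
So /s/ is underlying, and a rule of palatalization before a front vowel — /s/ becomes palato-alveolar [ʃ] before a front vowel — gives [ʃ].
The one attested form of 'flower', [burosa], shows underlying /buros/. Applying the same rule before a front vowel gives [buroʃe].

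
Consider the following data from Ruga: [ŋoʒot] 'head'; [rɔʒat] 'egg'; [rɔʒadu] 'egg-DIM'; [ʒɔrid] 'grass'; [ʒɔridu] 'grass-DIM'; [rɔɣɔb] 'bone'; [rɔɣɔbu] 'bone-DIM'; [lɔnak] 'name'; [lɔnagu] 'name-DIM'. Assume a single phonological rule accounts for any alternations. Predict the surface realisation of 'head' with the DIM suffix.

The stem for 'egg' ends in [t] in [rɔʒat] but [d] in [rɔʒadu].
If /d/ were underlying and a rule turned it into [t] in isolation, 'grass' would also alternate; but it has [d] in both [ʒɔrid] and [ʒɔridu].
So /t/ is underlying, and a rule of intervocalic voicing — voiceless stops become voiced between vowels — gives [d].
From [ŋoʒot] the stem 'head' is /ŋoʒot/; between vowels this yields [ŋoʒodu].

[ŋoʒodu]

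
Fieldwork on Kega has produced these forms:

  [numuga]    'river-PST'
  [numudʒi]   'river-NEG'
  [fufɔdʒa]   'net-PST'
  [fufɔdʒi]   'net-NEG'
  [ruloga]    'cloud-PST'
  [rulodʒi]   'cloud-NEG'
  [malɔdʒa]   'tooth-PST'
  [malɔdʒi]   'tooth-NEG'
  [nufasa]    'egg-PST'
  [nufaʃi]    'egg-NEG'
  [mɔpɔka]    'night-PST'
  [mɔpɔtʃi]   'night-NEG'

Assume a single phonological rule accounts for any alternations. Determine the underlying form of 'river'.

/numug/

In [numuga] and [numudʒi] the final segment of 'river' alternates: [g] ~ [dʒ].
If /dʒ/ were underlying and a rule turned it into [g] before the PST suffix, 'tooth' would also alternate; but it has [dʒ] in both [malɔdʒa] and [malɔdʒi].
The underlying segment must be /g/; /k/, /g/ and /s/ become palato-alveolar [tʃ], [dʒ] and [ʃ] before a front vowel, yielding [dʒ] there.
So 'river' = /numug/.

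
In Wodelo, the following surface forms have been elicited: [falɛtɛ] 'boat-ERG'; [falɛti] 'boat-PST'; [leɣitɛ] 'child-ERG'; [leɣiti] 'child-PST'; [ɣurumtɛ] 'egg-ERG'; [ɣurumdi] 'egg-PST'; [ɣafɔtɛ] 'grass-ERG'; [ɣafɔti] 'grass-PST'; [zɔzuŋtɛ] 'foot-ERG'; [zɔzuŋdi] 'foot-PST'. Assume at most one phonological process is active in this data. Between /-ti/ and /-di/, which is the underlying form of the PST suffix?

The PST morpheme has two allomorphs, [-di] and [-ti].
By contrast the ERG suffix keeps its initial [t] throughout — that segment must be underlying.
The PST suffix is therefore /-di/ underlyingly, with post-vocalic devoicing: voiced stops become voiceless after a vowel.

/-di/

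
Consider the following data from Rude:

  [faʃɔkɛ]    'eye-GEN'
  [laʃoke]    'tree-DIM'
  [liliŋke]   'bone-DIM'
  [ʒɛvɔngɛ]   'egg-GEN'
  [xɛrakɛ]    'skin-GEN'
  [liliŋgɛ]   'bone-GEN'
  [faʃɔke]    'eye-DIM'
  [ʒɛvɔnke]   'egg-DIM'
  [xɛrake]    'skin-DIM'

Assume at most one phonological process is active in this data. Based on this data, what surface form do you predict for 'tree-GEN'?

The GEN suffix surfaces as [-gɛ] and [-kɛ], depending on the final segment of the stem.
By contrast the DIM suffix keeps its initial [k] throughout — that segment must be underlying.
The GEN suffix is therefore /-gɛ/ underlyingly, with post-vocalic devoicing: voiced stops become voiceless after a vowel.
After 'tree', which ends in a vowel, the suffix surfaces as [-kɛ], giving [laʃokɛ].

[laʃokɛ]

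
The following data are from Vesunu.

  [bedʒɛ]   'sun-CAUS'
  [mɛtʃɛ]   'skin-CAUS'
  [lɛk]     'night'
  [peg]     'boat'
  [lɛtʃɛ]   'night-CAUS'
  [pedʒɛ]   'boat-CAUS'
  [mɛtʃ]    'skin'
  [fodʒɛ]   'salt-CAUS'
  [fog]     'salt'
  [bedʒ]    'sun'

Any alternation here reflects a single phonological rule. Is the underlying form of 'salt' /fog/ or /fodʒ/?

In [fodʒɛ] and [fog] the final segment of 'salt' alternates: [dʒ] ~ [g].
But 'sun' keeps [dʒ] in both environments ([bedʒɛ], [bedʒ]), so there is no rule changing /dʒ/ to [g] in isolation.
Therefore /g/ is basic and [dʒ] is derived by palatalization before a front vowel (/k/ and /g/ become palato-alveolar [tʃ] and [dʒ] before a front vowel).

/fog/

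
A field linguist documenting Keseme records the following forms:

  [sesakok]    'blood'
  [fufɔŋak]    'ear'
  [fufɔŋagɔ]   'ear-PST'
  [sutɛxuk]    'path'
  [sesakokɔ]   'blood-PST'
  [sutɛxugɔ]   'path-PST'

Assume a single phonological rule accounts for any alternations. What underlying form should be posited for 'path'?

In [sutɛxugɔ] and [sutɛxuk] the final segment of 'path' alternates: [g] ~ [k].
Compare 'blood', with invariant [k] in [sesakokɔ] and [sesakok]: an analysis with underlying /k/ and a rule producing [g] before the PST suffix would wrongly predict alternation here too.
The underlying segment must be /g/; voiced obstruents become voiceless word-finally, yielding [k] there.

/sutɛxug/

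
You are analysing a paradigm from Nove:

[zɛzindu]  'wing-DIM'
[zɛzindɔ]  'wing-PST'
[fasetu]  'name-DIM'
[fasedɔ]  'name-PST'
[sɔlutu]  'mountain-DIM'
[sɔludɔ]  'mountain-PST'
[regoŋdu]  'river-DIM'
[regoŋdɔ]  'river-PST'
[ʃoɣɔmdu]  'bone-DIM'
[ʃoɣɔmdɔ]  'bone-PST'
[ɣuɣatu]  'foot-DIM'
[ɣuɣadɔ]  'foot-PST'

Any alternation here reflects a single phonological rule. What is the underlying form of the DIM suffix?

The DIM suffix surfaces as [-du] and [-tu], depending on the final segment of the stem.
By contrast the PST suffix keeps its initial [d] throughout — that segment must be underlying.
The DIM suffix is therefore /-tu/ underlyingly, with post-nasal voicing: voiceless stops become voiced after a nasal.

/-tu/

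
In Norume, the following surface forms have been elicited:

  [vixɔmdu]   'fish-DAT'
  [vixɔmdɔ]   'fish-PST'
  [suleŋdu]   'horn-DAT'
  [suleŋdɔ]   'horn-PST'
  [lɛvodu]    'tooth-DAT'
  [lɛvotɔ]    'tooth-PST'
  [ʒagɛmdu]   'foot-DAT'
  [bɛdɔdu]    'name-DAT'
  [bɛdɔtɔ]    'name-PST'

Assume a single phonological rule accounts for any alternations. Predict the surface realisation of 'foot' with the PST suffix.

[ʒagɛmdɔ]

The PST morpheme has two allomorphs, [-dɔ] and [-tɔ].
By contrast the DAT suffix keeps its initial [d] throughout — that segment must be underlying.
So the underlying form is /-tɔ/, and voiceless stops become voiced after a nasal.
After 'foot', which ends in a nasal, the suffix surfaces as [-dɔ], giving [ʒagɛmdɔ].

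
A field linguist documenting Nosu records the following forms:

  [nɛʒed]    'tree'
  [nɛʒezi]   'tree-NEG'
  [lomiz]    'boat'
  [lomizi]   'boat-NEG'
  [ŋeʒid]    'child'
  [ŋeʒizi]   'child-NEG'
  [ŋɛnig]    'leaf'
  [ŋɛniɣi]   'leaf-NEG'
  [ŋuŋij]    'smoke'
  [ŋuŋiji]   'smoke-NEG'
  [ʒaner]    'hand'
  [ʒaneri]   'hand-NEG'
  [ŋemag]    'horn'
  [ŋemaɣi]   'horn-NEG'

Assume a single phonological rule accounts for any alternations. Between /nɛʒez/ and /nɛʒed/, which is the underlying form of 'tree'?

/nɛʒed/

The stem for 'tree' ends in [d] in [nɛʒed] but [z] in [nɛʒezi].
The stem 'boat' ([lomiz], [lomizi]) shows [z] unchanged in both environments, so [z] cannot be basic with [d] derived in isolation.
Therefore /d/ is basic and [z] is derived by intervocalic spirantization (voiced stops become fricatives between vowels).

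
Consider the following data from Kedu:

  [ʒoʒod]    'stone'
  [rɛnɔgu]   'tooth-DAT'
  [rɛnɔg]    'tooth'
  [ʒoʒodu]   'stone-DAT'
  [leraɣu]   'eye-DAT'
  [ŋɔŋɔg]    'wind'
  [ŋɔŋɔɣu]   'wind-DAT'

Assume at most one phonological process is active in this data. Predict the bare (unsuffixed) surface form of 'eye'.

[lerag]

The stem for 'wind' ends in [ɣ] in [ŋɔŋɔɣu] but [g] in [ŋɔŋɔg].
But 'tooth' keeps [g] in both environments ([rɛnɔgu], [rɛnɔg]), so there is no rule changing /g/ to [ɣ] before the DAT suffix.
Therefore /ɣ/ is basic and [g] is derived by word-final hardening (voiced fricatives become stops word-finally).
From [leraɣu] the stem 'eye' is /leraɣ/; word-finally this yields [lerag].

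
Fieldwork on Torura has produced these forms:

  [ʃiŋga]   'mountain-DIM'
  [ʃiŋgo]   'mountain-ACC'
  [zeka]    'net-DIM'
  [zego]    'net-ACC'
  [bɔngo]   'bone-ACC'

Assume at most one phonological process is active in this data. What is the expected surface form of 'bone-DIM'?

The DIM suffix surfaces as [-ga] and [-ka], depending on the final segment of the stem.
By contrast the ACC suffix keeps its initial [g] throughout — that segment must be underlying.
So the underlying form is /-ka/, and voiceless stops become voiced after a nasal.
After 'bone', which ends in a nasal, the suffix surfaces as [-ga], giving [bɔnga].

[bɔnga]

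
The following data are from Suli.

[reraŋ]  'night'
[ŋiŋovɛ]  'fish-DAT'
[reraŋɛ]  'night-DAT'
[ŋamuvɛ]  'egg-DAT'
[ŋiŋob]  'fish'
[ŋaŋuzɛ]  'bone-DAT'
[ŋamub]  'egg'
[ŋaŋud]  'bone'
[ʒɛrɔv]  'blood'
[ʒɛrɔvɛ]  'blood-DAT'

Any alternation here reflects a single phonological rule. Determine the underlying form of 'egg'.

The root 'egg' surfaces as [ŋamub] and [ŋamuvɛ], with a stem-final [b] ~ [v] alternation.
If /v/ were underlying and a rule turned it into [b] in isolation, 'blood' would also alternate; but it has [v] in both [ʒɛrɔv] and [ʒɛrɔvɛ].
The alternation reflects intervocalic spirantization: voiced stops become fricatives between vowels. /b/ is underlying.

/ŋamub/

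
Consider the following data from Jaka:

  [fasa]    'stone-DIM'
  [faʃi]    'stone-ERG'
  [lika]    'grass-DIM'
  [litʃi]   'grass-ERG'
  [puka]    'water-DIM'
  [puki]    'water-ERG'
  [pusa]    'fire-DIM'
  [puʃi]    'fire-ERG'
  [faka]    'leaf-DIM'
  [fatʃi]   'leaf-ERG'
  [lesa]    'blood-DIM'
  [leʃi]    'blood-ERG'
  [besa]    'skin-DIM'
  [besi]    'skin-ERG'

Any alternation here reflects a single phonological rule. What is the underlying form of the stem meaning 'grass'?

The root 'grass' surfaces as [lika] and [litʃi], with a stem-final [k] ~ [tʃ] alternation.
If /k/ were underlying and a rule turned it into [tʃ] before the ERG suffix, 'water' would also alternate; but it has [k] in both [puka] and [puki].
The alternation reflects depalatalization: palato-alveolar /tʃ/ and /ʃ/ become [k] and [s] when no front vowel follows. /tʃ/ is underlying.
So 'grass' = /litʃ/.

/litʃ/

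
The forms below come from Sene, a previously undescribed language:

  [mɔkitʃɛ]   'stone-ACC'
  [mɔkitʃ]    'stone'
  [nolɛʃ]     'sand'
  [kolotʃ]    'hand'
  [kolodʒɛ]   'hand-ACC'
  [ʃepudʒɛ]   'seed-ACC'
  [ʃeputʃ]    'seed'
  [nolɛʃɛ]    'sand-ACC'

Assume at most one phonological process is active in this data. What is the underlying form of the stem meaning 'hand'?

/kolodʒ/

The stem for 'hand' ends in [dʒ] in [kolodʒɛ] but [tʃ] in [kolotʃ].
Compare 'stone', with invariant [tʃ] in [mɔkitʃɛ] and [mɔkitʃ]: an analysis with underlying /tʃ/ and a rule producing [dʒ] before the ACC suffix would wrongly predict alternation here too.
The alternation reflects word-final obstruent devoicing: voiced obstruents become voiceless word-finally. /dʒ/ is underlying.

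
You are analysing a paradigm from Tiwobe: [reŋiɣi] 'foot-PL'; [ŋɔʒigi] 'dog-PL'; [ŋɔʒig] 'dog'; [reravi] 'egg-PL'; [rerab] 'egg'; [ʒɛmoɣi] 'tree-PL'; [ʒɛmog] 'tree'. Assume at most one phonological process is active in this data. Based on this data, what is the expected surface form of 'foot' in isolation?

In [ʒɛmoɣi] and [ʒɛmog] the final segment of 'tree' alternates: [ɣ] ~ [g].
But 'dog' keeps [g] in both environments ([ŋɔʒigi], [ŋɔʒig]), so there is no rule changing /g/ to [ɣ] before the PL suffix.
So /ɣ/ is underlying, and a rule of word-final hardening — voiced fricatives become stops word-finally — gives [g].
The one attested form of 'foot', [reŋiɣi], shows underlying /reŋiɣ/. Applying the same rule word-finally gives [reŋig].

[reŋig]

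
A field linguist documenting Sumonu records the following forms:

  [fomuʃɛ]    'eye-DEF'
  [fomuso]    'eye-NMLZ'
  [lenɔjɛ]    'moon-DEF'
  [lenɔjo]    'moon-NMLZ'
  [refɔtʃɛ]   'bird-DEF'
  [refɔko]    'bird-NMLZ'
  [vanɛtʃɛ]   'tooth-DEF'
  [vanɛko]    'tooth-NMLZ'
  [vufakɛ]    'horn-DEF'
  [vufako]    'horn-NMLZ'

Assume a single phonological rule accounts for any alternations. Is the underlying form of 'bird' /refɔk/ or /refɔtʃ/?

'bird' shows [tʃ] ~ [k] at the end of the stem ([refɔtʃɛ] vs [refɔko]).
If /k/ were underlying and a rule turned it into [tʃ] before the DEF suffix, 'horn' would also alternate; but it has [k] in both [vufakɛ] and [vufako].
The underlying segment must be /tʃ/; palato-alveolar /tʃ/ and /ʃ/ become [k] and [s] when no front vowel follows, yielding [k] there.

/refɔtʃ/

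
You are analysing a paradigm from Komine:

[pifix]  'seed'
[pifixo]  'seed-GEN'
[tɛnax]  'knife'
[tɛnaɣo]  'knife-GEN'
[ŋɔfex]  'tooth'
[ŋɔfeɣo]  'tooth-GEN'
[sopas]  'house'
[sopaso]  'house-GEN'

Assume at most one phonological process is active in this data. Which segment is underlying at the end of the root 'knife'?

The stem for 'knife' ends in [x] in [tɛnax] but [ɣ] in [tɛnaɣo].
But 'seed' keeps [x] in both environments ([pifix], [pifixo]), so there is no rule changing /x/ to [ɣ] before the GEN suffix.
Therefore /ɣ/ is basic and [x] is derived by word-final obstruent devoicing (voiced obstruents become voiceless word-finally).

/ɣ/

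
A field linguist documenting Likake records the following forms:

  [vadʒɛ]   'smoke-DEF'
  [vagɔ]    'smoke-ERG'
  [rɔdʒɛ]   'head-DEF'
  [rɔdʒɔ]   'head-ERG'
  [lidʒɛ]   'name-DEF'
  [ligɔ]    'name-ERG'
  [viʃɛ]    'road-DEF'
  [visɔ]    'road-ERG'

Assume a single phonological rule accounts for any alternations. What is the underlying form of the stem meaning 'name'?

In [lidʒɛ] and [ligɔ] the final segment of 'name' alternates: [dʒ] ~ [g].
If /dʒ/ were underlying and a rule turned it into [g] before the ERG suffix, 'head' would also alternate; but it has [dʒ] in both [rɔdʒɛ] and [rɔdʒɔ].
The alternation reflects palatalization before a front vowel: /g/ and /s/ become palato-alveolar [dʒ] and [ʃ] before a front vowel. /g/ is underlying.
Hence 'name' is /lig/ underlyingly.

/lig/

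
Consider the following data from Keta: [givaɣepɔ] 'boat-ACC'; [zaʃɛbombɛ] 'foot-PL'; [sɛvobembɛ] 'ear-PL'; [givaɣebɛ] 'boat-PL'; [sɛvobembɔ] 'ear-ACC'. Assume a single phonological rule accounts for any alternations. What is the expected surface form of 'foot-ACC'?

[zaʃɛbombɔ]

The ACC suffix surfaces as [-bɔ] and [-pɔ], depending on the final segment of the stem.
By contrast the PL suffix keeps its initial [b] throughout — that segment must be underlying.
The ACC suffix is therefore /-pɔ/ underlyingly, with post-nasal voicing: voiceless stops become voiced after a nasal.
After 'foot', which ends in a nasal, the suffix surfaces as [-bɔ], giving [zaʃɛbombɔ].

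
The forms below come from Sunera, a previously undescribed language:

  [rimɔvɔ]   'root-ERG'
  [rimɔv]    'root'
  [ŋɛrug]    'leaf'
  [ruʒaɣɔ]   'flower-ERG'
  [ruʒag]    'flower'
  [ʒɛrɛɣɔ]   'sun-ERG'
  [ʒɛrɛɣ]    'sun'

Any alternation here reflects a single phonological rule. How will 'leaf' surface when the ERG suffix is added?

[ŋɛruɣɔ]

'flower' shows [ɣ] ~ [g] at the end of the stem ([ruʒaɣɔ] vs [ruʒag]).
The stem 'sun' ([ʒɛrɛɣɔ], [ʒɛrɛɣ]) shows [ɣ] unchanged in both environments, so [ɣ] cannot be basic with [g] derived in isolation.
So /g/ is underlying, and a rule of intervocalic spirantization — voiced stops become fricatives between vowels — gives [ɣ].
The one attested form of 'leaf', [ŋɛrug], shows underlying /ŋɛrug/. Applying the same rule between vowels gives [ŋɛruɣɔ].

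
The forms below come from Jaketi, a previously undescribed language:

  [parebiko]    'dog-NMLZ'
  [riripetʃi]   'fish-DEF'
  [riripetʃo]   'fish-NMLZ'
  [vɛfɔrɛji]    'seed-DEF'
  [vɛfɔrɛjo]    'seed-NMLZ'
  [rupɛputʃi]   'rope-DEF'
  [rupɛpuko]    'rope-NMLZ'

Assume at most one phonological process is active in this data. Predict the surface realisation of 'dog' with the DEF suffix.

The root 'rope' surfaces as [rupɛputʃi] and [rupɛpuko], with a stem-final [tʃ] ~ [k] alternation.
If /tʃ/ were underlying and a rule turned it into [k] before the NMLZ suffix, 'fish' would also alternate; but it has [tʃ] in both [riripetʃi] and [riripetʃo].
The underlying segment must be /k/; /k/ becomes palato-alveolar [tʃ] before a front vowel, yielding [tʃ] there.
The one attested form of 'dog', [parebiko], shows underlying /parebik/. Applying the same rule before a front vowel gives [parebitʃi].

[parebitʃi]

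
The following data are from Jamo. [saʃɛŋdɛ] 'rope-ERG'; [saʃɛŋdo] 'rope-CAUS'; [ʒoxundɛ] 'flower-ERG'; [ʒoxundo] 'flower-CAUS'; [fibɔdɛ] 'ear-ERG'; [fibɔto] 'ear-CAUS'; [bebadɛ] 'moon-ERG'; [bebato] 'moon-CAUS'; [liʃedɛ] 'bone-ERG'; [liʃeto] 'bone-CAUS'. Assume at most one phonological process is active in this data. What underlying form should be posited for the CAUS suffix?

/-to/

The CAUS morpheme has two allomorphs, [-do] and [-to].
The ERG suffix, which begins with [d], is invariant after every stem; so [d] is not altered by any rule here.
So the underlying form is /-to/, and voiceless stops become voiced after a nasal.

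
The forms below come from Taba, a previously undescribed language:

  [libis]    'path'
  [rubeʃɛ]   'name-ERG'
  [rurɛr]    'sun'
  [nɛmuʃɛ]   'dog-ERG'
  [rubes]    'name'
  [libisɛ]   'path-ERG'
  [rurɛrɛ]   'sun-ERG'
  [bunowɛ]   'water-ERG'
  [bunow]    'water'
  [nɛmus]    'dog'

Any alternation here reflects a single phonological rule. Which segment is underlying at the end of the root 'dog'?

/ʃ/

The stem for 'dog' ends in [s] in [nɛmus] but [ʃ] in [nɛmuʃɛ].
If /s/ were underlying and a rule turned it into [ʃ] before the ERG suffix, 'path' would also alternate; but it has [s] in both [libis] and [libisɛ].
The underlying segment must be /ʃ/; palato-alveolar /ʃ/ becomes [s] when no front vowel follows, yielding [s] there.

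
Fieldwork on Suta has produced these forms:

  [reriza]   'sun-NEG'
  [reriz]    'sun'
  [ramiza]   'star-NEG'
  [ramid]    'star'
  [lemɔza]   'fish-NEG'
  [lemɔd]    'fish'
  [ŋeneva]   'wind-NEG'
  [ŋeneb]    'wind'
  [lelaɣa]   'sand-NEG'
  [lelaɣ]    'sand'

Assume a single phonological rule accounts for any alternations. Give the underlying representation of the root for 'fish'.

/lemɔd/

'fish' shows [z] ~ [d] at the end of the stem ([lemɔza] vs [lemɔd]).
But 'sun' keeps [z] in both environments ([reriza], [reriz]), so there is no rule changing /z/ to [d] in isolation.
The alternation reflects intervocalic spirantization: voiced stops become fricatives between vowels. /d/ is underlying.
The underlying form of 'fish' is therefore /lemɔd/.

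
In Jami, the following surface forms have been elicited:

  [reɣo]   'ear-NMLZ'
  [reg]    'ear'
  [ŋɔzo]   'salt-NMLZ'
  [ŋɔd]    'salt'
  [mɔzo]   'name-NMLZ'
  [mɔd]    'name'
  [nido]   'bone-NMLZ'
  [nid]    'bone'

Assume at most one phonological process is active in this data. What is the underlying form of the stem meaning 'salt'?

/ŋɔz/

The root 'salt' surfaces as [ŋɔzo] and [ŋɔd], with a stem-final [z] ~ [d] alternation.
Compare 'bone', with invariant [d] in [nido] and [nid]: an analysis with underlying /d/ and a rule producing [z] before the NMLZ suffix would wrongly predict alternation here too.
So /z/ is underlying, and a rule of word-final hardening — voiced fricatives become stops word-finally — gives [d].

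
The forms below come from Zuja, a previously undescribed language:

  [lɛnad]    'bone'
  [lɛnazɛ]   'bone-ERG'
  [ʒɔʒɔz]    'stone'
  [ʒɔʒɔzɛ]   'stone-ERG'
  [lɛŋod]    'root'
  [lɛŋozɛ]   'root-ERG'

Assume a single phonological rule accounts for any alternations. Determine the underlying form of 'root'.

In [lɛŋod] and [lɛŋozɛ] the final segment of 'root' alternates: [d] ~ [z].
Compare 'stone', with invariant [z] in [ʒɔʒɔz] and [ʒɔʒɔzɛ]: an analysis with underlying /z/ and a rule producing [d] in isolation would wrongly predict alternation here too.
Therefore /d/ is basic and [z] is derived by intervocalic spirantization (voiced stops become fricatives between vowels).
Hence 'root' is /lɛŋod/ underlyingly.

/lɛŋod/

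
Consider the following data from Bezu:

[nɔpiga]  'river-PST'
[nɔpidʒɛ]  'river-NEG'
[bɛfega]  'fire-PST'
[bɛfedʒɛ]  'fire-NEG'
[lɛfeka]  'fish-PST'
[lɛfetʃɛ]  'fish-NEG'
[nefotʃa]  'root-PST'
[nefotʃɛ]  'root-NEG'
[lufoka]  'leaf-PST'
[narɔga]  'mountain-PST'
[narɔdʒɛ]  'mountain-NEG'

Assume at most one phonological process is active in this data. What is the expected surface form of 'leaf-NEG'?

'fish' shows [k] ~ [tʃ] at the end of the stem ([lɛfeka] vs [lɛfetʃɛ]).
Compare 'root', with invariant [tʃ] in [nefotʃa] and [nefotʃɛ]: an analysis with underlying /tʃ/ and a rule producing [k] before the PST suffix would wrongly predict alternation here too.
The alternation reflects palatalization before a front vowel: /k/ and /g/ become palato-alveolar [tʃ] and [dʒ] before a front vowel. /k/ is underlying.
The one attested form of 'leaf', [lufoka], shows underlying /lufok/. Applying the same rule before a front vowel gives [lufotʃɛ].

[lufotʃɛ]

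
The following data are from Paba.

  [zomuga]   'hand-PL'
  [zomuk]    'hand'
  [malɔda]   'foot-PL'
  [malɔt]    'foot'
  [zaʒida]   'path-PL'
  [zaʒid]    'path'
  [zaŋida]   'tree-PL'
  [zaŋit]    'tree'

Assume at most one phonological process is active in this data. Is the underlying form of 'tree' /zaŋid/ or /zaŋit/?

/zaŋit/

'tree' shows [d] ~ [t] at the end of the stem ([zaŋida] vs [zaŋit]).
The stem 'path' ([zaʒida], [zaʒid]) shows [d] unchanged in both environments, so [d] cannot be basic with [t] derived in isolation.
So /t/ is underlying, and a rule of intervocalic voicing — voiceless stops become voiced between vowels — gives [d].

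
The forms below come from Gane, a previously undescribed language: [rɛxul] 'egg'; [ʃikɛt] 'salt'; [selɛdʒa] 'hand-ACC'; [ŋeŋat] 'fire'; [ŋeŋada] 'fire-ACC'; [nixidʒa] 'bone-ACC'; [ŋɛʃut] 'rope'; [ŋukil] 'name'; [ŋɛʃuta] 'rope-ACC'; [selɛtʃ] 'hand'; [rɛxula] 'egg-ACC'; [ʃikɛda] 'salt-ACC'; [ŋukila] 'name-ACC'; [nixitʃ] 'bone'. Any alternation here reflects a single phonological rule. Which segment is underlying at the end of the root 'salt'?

In [ʃikɛt] and [ʃikɛda] the final segment of 'salt' alternates: [t] ~ [d].
But 'rope' keeps [t] in both environments ([ŋɛʃut], [ŋɛʃuta]), so there is no rule changing /t/ to [d] before the ACC suffix.
So /d/ is underlying, and a rule of word-final obstruent devoicing — voiced obstruents become voiceless word-finally — gives [t].

/d/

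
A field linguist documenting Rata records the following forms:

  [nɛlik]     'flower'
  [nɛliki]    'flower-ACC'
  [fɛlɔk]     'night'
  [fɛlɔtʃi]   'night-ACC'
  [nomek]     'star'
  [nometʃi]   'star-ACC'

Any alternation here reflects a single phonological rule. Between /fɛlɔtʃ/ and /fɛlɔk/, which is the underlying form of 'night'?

In [fɛlɔk] and [fɛlɔtʃi] the final segment of 'night' alternates: [k] ~ [tʃ].
Compare 'flower', with invariant [k] in [nɛlik] and [nɛliki]: an analysis with underlying /k/ and a rule producing [tʃ] before the ACC suffix would wrongly predict alternation here too.
The underlying segment must be /tʃ/; palato-alveolar /tʃ/ becomes [k] when no front vowel follows, yielding [k] there.

/fɛlɔtʃ/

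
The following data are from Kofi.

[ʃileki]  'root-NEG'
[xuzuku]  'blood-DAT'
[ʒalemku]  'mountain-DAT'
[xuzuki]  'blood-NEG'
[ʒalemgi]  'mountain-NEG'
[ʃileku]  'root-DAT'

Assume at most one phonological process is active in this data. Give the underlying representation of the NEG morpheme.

/-gi/

The NEG morpheme has two allomorphs, [-gi] and [-ki].
By contrast the DAT suffix keeps its initial [k] throughout — that segment must be underlying.
The NEG suffix is therefore /-gi/ underlyingly, with post-vocalic devoicing: voiced stops become voiceless after a vowel.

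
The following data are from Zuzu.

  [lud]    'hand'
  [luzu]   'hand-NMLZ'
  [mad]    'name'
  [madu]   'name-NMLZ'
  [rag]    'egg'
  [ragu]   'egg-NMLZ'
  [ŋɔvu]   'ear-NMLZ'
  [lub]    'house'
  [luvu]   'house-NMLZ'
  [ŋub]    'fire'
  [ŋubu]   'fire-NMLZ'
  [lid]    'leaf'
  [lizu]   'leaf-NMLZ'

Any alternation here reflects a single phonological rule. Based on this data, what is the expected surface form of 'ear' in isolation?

'house' shows [b] ~ [v] at the end of the stem ([lub] vs [luvu]).
Compare 'fire', with invariant [b] in [ŋub] and [ŋubu]: an analysis with underlying /b/ and a rule producing [v] before the NMLZ suffix would wrongly predict alternation here too.
So /v/ is underlying, and a rule of word-final hardening — voiced fricatives become stops word-finally — gives [b].
The one attested form of 'ear', [ŋɔvu], shows underlying /ŋɔv/. Applying the same rule word-finally gives [ŋɔb].

[ŋɔb]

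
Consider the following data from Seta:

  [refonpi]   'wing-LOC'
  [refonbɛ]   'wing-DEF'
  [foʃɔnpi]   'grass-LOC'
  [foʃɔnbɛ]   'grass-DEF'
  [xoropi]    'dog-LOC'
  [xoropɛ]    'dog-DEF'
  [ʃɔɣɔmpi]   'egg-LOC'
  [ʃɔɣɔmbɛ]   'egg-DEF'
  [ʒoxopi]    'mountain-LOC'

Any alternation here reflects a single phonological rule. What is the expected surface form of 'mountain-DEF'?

The DEF morpheme has two allomorphs, [-bɛ] and [-pɛ].
The LOC suffix, which begins with [p], is invariant after every stem; so [p] is not altered by any rule here.
So the underlying form is /-bɛ/, and voiced stops become voiceless after a vowel.
After 'mountain', which ends in a vowel, the suffix surfaces as [-pɛ], giving [ʒoxopɛ].

[ʒoxopɛ]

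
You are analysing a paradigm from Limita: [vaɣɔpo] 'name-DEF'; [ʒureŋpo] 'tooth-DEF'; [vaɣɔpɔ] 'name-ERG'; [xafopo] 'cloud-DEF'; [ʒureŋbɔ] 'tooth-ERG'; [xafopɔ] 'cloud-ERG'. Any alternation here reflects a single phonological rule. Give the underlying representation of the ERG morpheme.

The ERG suffix surfaces as [-bɔ] and [-pɔ], depending on the final segment of the stem.
The DEF suffix, which begins with [p], is invariant after every stem; so [p] is not altered by any rule here.
So the underlying form is /-bɔ/, and voiced stops become voiceless after a vowel.

/-bɔ/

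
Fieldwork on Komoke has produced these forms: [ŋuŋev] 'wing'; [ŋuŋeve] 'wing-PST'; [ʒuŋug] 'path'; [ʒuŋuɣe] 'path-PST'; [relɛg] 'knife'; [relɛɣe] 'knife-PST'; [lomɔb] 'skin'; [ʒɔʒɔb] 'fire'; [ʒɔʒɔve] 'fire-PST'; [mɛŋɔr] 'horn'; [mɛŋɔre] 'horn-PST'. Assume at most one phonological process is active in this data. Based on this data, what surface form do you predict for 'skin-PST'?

[lomɔve]

'fire' shows [b] ~ [v] at the end of the stem ([ʒɔʒɔb] vs [ʒɔʒɔve]).
Compare 'wing', with invariant [v] in [ŋuŋev] and [ŋuŋeve]: an analysis with underlying /v/ and a rule producing [b] in isolation would wrongly predict alternation here too.
The alternation reflects intervocalic spirantization: voiced stops become fricatives between vowels. /b/ is underlying.
From [lomɔb] the stem 'skin' is /lomɔb/; between vowels this yields [lomɔve].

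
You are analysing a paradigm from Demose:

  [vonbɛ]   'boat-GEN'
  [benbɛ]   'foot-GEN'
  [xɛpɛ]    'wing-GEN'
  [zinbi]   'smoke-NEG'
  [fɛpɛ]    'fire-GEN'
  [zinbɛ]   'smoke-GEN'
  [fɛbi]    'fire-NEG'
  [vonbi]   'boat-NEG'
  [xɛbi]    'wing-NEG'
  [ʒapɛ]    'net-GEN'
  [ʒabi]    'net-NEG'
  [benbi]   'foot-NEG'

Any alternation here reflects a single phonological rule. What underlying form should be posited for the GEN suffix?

The GEN suffix surfaces as [-bɛ] and [-pɛ], depending on the final segment of the stem.
The NEG suffix, which begins with [b], is invariant after every stem; so [b] is not altered by any rule here.
The GEN suffix is therefore /-pɛ/ underlyingly, with post-nasal voicing: voiceless stops become voiced after a nasal.

/-pɛ/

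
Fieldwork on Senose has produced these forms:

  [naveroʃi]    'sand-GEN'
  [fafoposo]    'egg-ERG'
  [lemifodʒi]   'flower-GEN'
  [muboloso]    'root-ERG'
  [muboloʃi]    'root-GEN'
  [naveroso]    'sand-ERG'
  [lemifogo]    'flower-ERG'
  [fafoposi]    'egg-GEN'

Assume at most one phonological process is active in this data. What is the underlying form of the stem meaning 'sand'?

The stem for 'sand' ends in [ʃ] in [naveroʃi] but [s] in [naveroso].
The stem 'egg' ([fafoposi], [fafoposo]) shows [s] unchanged in both environments, so [s] cannot be basic with [ʃ] derived before the GEN suffix.
The alternation reflects depalatalization: palato-alveolar /dʒ/ and /ʃ/ become [g] and [s] when no front vowel follows. /ʃ/ is underlying.

/naveroʃ/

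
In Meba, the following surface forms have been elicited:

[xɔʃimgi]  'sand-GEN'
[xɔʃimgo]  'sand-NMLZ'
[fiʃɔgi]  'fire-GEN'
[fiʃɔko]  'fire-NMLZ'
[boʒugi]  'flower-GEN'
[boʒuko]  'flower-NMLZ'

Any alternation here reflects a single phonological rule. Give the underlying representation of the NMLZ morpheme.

The NMLZ suffix surfaces as [-go] and [-ko], depending on the final segment of the stem.
By contrast the GEN suffix keeps its initial [g] throughout — that segment must be underlying.
The NMLZ suffix is therefore /-ko/ underlyingly, with post-nasal voicing: voiceless stops become voiced after a nasal.

/-ko/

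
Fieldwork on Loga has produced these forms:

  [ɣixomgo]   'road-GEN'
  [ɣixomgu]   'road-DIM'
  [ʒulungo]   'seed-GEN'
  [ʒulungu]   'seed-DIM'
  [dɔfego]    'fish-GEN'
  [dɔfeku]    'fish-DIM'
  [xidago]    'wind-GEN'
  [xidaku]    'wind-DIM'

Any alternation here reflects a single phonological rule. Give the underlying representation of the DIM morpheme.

/-ku/

The DIM suffix surfaces as [-gu] and [-ku], depending on the final segment of the stem.
The GEN suffix, which begins with [g], is invariant after every stem; so [g] is not altered by any rule here.
So the underlying form is /-ku/, and voiceless stops become voiced after a nasal.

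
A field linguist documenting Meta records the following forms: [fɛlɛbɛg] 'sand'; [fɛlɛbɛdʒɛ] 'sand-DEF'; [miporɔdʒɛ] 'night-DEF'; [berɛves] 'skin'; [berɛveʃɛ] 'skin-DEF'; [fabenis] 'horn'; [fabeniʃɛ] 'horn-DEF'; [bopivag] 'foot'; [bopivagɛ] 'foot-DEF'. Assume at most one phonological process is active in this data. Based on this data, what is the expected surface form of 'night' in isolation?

The root 'sand' surfaces as [fɛlɛbɛg] and [fɛlɛbɛdʒɛ], with a stem-final [g] ~ [dʒ] alternation.
But 'foot' keeps [g] in both environments ([bopivag], [bopivagɛ]), so there is no rule changing /g/ to [dʒ] before the DEF suffix.
So /dʒ/ is underlying, and a rule of depalatalization — palato-alveolar /dʒ/ and /ʃ/ become [g] and [s] when no front vowel follows — gives [g].
From [miporɔdʒɛ] the stem 'night' is /miporɔdʒ/; when no front vowel follows this yields [miporɔg].

[miporɔg]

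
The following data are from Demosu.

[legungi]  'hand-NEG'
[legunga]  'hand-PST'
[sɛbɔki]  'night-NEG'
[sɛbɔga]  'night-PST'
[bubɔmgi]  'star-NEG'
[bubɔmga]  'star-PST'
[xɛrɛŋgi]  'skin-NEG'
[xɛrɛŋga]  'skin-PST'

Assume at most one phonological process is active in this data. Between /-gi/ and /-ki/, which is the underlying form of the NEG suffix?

/-ki/

The NEG suffix surfaces as [-gi] and [-ki], depending on the final segment of the stem.
By contrast the PST suffix keeps its initial [g] throughout — that segment must be underlying.
The NEG suffix is therefore /-ki/ underlyingly, with post-nasal voicing: voiceless stops become voiced after a nasal.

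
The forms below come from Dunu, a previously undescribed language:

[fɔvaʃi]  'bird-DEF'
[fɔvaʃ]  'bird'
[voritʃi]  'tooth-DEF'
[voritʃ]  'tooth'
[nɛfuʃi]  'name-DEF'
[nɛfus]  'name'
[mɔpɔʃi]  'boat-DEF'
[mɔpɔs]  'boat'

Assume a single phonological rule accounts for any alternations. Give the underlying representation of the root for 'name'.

The root 'name' surfaces as [nɛfuʃi] and [nɛfus], with a stem-final [ʃ] ~ [s] alternation.
Compare 'bird', with invariant [ʃ] in [fɔvaʃi] and [fɔvaʃ]: an analysis with underlying /ʃ/ and a rule producing [s] in isolation would wrongly predict alternation here too.
Therefore /s/ is basic and [ʃ] is derived by palatalization before a front vowel (/s/ becomes palato-alveolar [ʃ] before a front vowel).

/nɛfus/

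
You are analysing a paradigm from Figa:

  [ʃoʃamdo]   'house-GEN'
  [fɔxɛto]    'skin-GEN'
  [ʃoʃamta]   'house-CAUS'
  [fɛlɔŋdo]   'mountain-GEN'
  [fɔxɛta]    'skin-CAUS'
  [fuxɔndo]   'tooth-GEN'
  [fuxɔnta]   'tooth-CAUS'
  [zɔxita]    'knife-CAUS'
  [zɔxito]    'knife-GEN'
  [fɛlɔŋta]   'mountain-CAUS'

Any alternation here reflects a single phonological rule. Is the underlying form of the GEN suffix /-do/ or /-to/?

/-do/

The GEN morpheme has two allomorphs, [-do] and [-to].
By contrast the CAUS suffix keeps its initial [t] throughout — that segment must be underlying.
So the underlying form is /-do/, and voiced stops become voiceless after a vowel.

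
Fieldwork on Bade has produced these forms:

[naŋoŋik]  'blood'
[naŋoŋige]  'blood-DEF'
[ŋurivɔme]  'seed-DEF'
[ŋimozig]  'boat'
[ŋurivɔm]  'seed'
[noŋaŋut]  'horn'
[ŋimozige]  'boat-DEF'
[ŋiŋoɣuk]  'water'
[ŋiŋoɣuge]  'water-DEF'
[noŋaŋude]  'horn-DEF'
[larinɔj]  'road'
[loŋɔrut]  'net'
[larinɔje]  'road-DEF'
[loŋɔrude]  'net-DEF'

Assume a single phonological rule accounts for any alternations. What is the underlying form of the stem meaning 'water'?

'water' shows [g] ~ [k] at the end of the stem ([ŋiŋoɣuge] vs [ŋiŋoɣuk]).
Compare 'boat', with invariant [g] in [ŋimozige] and [ŋimozig]: an analysis with underlying /g/ and a rule producing [k] in isolation would wrongly predict alternation here too.
So /k/ is underlying, and a rule of intervocalic voicing — voiceless stops become voiced between vowels — gives [g].
The underlying form of 'water' is therefore /ŋiŋoɣuk/.

/ŋiŋoɣuk/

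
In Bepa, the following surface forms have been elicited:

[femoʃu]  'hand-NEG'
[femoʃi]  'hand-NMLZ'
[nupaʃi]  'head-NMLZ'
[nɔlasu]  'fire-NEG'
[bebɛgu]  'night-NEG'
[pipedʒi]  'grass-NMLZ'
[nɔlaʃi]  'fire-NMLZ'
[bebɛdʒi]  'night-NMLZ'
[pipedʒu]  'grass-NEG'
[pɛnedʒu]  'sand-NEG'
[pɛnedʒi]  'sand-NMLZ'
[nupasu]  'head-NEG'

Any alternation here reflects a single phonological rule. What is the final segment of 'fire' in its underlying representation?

/s/

The stem for 'fire' ends in [ʃ] in [nɔlaʃi] but [s] in [nɔlasu].
The stem 'hand' ([femoʃi], [femoʃu]) shows [ʃ] unchanged in both environments, so [ʃ] cannot be basic with [s] derived before the NEG suffix.
The underlying segment must be /s/; /g/ and /s/ become palato-alveolar [dʒ] and [ʃ] before a front vowel, yielding [ʃ] there.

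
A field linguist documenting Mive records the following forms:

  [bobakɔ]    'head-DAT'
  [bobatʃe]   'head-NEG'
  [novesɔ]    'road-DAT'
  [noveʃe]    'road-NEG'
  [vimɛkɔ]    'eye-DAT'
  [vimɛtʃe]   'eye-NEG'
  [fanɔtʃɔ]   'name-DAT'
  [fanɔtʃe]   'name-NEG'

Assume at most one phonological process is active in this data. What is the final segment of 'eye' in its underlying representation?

/k/

The root 'eye' surfaces as [vimɛkɔ] and [vimɛtʃe], with a stem-final [k] ~ [tʃ] alternation.
The stem 'name' ([fanɔtʃɔ], [fanɔtʃe]) shows [tʃ] unchanged in both environments, so [tʃ] cannot be basic with [k] derived before the DAT suffix.
So /k/ is underlying, and a rule of palatalization before a front vowel — /k/ and /s/ become palato-alveolar [tʃ] and [ʃ] before a front vowel — gives [tʃ].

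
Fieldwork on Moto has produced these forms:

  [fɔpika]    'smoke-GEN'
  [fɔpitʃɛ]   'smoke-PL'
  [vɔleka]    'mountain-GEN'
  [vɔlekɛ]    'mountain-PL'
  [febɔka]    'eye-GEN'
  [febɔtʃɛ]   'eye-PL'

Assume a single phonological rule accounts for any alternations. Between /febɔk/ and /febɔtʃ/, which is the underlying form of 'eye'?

The stem for 'eye' ends in [k] in [febɔka] but [tʃ] in [febɔtʃɛ].
But 'mountain' keeps [k] in both environments ([vɔleka], [vɔlekɛ]), so there is no rule changing /k/ to [tʃ] before the PL suffix.
Therefore /tʃ/ is basic and [k] is derived by depalatalization (palato-alveolar /tʃ/ becomes [k] when no front vowel follows).

/febɔtʃ/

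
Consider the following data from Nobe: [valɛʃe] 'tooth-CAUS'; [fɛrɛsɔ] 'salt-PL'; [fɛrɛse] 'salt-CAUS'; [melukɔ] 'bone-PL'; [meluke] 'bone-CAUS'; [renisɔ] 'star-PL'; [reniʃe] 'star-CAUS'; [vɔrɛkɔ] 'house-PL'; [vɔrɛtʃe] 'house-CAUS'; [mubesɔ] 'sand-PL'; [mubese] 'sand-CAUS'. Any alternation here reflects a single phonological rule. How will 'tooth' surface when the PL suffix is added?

In [renisɔ] and [reniʃe] the final segment of 'star' alternates: [s] ~ [ʃ].
If /s/ were underlying and a rule turned it into [ʃ] before the CAUS suffix, 'sand' would also alternate; but it has [s] in both [mubesɔ] and [mubese].
The alternation reflects depalatalization: palato-alveolar /tʃ/ and /ʃ/ become [k] and [s] when no front vowel follows. /ʃ/ is underlying.
From [valɛʃe] the stem 'tooth' is /valɛʃ/; when no front vowel follows this yields [valɛsɔ].

[valɛsɔ]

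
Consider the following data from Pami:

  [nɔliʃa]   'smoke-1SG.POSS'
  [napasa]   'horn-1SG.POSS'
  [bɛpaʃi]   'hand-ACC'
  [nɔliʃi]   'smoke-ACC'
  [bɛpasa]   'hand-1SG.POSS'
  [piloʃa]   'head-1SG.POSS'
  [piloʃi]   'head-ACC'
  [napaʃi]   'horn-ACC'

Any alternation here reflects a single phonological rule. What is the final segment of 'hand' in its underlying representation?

The stem for 'hand' ends in [ʃ] in [bɛpaʃi] but [s] in [bɛpasa].
The stem 'smoke' ([nɔliʃi], [nɔliʃa]) shows [ʃ] unchanged in both environments, so [ʃ] cannot be basic with [s] derived before the 1SG.POSS suffix.
The underlying segment must be /s/; /s/ becomes palato-alveolar [ʃ] before a front vowel, yielding [ʃ] there.

/s/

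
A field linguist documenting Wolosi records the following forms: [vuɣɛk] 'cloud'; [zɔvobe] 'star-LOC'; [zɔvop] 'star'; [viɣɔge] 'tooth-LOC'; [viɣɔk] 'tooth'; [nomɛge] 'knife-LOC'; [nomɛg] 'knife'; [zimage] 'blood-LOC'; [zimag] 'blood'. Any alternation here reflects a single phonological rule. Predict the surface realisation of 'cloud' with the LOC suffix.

[vuɣɛge]

The stem for 'tooth' ends in [g] in [viɣɔge] but [k] in [viɣɔk].
If /g/ were underlying and a rule turned it into [k] in isolation, 'blood' would also alternate; but it has [g] in both [zimage] and [zimag].
The underlying segment must be /k/; voiceless stops become voiced between vowels, yielding [g] there.
The one attested form of 'cloud', [vuɣɛk], shows underlying /vuɣɛk/. Applying the same rule between vowels gives [vuɣɛge].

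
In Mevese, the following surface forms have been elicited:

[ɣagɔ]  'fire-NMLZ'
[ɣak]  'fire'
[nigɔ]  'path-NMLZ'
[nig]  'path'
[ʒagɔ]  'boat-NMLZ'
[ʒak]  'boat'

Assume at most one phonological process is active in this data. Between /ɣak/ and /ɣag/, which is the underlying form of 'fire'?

The root 'fire' surfaces as [ɣagɔ] and [ɣak], with a stem-final [g] ~ [k] alternation.
The stem 'path' ([nigɔ], [nig]) shows [g] unchanged in both environments, so [g] cannot be basic with [k] derived in isolation.
The alternation reflects intervocalic voicing: voiceless stops become voiced between vowels. /k/ is underlying.

/ɣak/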